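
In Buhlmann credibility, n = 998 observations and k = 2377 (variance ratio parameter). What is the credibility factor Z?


Z = n / (n + k)
= 998 / (998 + 2377)
= 998 / 3375
= 0.2957


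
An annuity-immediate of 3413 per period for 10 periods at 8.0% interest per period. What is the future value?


FV = PMT * ((1+i)^n - 1) / i
= 3413 * ((1.08)^10 - 1) / 0.08
= 3413 * (2.158925 - 1) / 0.08
= 49442.6377


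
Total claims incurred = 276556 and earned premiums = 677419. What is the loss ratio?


Loss ratio = claims / premiums
= 276556 / 677419
= 0.4082


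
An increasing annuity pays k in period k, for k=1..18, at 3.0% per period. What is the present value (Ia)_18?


(Ia)_n = sum_{k=1}^{n} k * v^k, v = 1/(1+i)
v = 0.970874
Sum computed term by term:
(Ia)_18 = 119.7672


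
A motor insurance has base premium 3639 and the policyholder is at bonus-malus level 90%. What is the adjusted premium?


adjusted = base * BM_level / 100
= 3639 * 90 / 100
= 3639 * 0.9
= 3275.1


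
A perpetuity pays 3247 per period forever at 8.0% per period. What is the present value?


PV = PMT / i
= 3247 / 0.08
= 40587.5


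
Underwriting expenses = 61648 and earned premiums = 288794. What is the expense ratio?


Expense ratio = expenses / premiums
= 61648 / 288794
= 0.2135


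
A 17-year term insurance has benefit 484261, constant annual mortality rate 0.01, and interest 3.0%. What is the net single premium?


NSP = benefit * sum_{k=0}^{n-1} k_p_x * q * v^(k+1)
With constant q=0.01, v=0.970874
Sum = 0.122501
NSP = 484261 * 0.122501
= 59322.639


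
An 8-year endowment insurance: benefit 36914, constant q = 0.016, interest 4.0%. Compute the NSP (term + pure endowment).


Term component = 3773.2947
Pure endowment = 8_p_x * v^8 * benefit = 0.878943 * 0.73069 * 36914 = 23707.4684
NSP = 27480.7632


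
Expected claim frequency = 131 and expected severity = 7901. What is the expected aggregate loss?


E[S] = E[N] * E[X]
= 131 * 7901
= 1.0350e+06


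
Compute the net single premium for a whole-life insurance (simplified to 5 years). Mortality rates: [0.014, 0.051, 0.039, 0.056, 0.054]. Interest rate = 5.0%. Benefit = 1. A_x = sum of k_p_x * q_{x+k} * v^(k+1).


v = 0.952381
Year 0: k_p_x=1.0, q=0.014, term=0.013333
Year 1: k_p_x=0.986, q=0.051, term=0.045611
Year 2: k_p_x=0.935714, q=0.039, term=0.031524
Year 3: k_p_x=0.899221, q=0.056, term=0.041428
Year 4: k_p_x=0.848865, q=0.054, term=0.035916
A_x = 0.1678


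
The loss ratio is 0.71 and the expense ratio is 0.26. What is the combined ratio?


Combined ratio = loss ratio + expense ratio
= 0.71 + 0.26
= 0.97


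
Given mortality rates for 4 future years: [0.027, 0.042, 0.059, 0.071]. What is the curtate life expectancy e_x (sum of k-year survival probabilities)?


e_x = sum_{k=1}^{n} k_p_x
k_p_x values:
  1_p_x = 0.973
  2_p_x = 0.932134
  3_p_x = 0.877138
  4_p_x = 0.814861
e_x = 3.5971


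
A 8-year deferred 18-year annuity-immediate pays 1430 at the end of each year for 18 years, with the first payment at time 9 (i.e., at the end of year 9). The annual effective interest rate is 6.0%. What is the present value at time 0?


PV at time 8 of the 18-year annuity-immediate:
a_n = 1430 * (1-(1+0.06)^(-18))/0.06 = 15483.473
Discount back 8 years to time 0:
PV = 15483.473 * (1+0.06)^(-8)
= 15483.473 * 0.627412
= 9714.5225


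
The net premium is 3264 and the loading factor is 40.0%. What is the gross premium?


Gross = net * (1 + loading)
= 3264 * (1 + 0.4)
= 3264 * 1.4
= 4569.6


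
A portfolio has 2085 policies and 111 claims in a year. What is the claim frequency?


frequency = claims / policies
= 111 / 2085
= 0.0532


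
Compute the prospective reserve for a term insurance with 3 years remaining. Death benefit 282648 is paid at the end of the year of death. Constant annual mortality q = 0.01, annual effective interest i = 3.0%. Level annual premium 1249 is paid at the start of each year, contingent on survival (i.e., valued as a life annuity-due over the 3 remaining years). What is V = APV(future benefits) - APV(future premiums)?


v = 1/(1+i) = 0.970874
APV(future benefits) per unit = sum_{k=0}^{2} k_p_x * q * v^(k+1) = 0.02801
APV(future benefits) = 282648 * 0.02801 = 7916.8972
Life annuity-due factor ä_{x:3} = sum_{k=0}^{2} k_p_x * v^k = 2.885003
APV(future premiums) = 1249 * 2.885003 = 3603.3691
V = 7916.8972 - 3603.3691
= 4313.5281


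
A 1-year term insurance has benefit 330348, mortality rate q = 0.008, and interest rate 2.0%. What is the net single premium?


NSP = benefit * q * v
v = 1/(1+i) = 0.980392
NSP = 330348 * 0.008 * 0.980392
= 2590.9647


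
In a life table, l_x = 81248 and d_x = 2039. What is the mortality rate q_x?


q_x = d_x / l_x
= 2039 / 81248
= 0.0251


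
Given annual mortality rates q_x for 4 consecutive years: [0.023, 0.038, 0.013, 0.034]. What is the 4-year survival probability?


p_k = 1 - q_k for each year
Survival = product of (1 - q_k)
= 0.977 * 0.962 * 0.987 * 0.966
= 0.8961


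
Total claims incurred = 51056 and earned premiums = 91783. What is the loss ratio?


Loss ratio = claims / premiums
= 51056 / 91783
= 0.5563


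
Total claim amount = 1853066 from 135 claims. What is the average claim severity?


severity = total / number
= 1853066 / 135
= 13726.4148


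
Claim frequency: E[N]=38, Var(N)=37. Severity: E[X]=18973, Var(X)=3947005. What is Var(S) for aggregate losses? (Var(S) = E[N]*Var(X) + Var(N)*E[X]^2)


Var(S) = E[N]*Var(X) + Var(N)*E[X]^2
= 38*3947005 + 37*18973^2
= 149986190 + 13319064973
= 1.3469e+10


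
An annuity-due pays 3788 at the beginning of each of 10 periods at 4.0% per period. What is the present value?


PV_due = PMT * (1-(1+i)^(-n))/i * (1+i)
PV_immediate = 30724.0732
PV_due = 30724.0732 * 1.04
= 31953.0361


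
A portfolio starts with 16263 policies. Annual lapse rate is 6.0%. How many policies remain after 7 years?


remaining = initial * (1 - lapse)^years
= 16263 * (1 - 0.06)^7
= 16263 * 0.648478
= 10546.1911


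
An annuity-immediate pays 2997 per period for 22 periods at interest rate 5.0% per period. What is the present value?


PV = PMT * (1 - (1+i)^(-n)) / i
= 2997 * (1 - (1+0.05)^(-22)) / 0.05
= 2997 * (1 - 0.34185) / 0.05
= 2997 * 13.163003
= 39449.5187


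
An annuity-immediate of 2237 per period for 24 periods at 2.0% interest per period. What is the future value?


FV = PMT * ((1+i)^n - 1) / i
= 2237 * ((1.02)^24 - 1) / 0.02
= 2237 * (1.608437 - 1) / 0.02
= 68053.7064


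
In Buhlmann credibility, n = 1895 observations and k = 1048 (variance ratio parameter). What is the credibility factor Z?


Z = n / (n + k)
= 1895 / (1895 + 1048)
= 1895 / 2943
= 0.6439


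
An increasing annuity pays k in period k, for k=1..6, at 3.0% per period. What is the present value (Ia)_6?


(Ia)_n = sum_{k=1}^{n} k * v^k, v = 1/(1+i)
v = 0.970874
Sum computed term by term:
(Ia)_6 = 18.4934


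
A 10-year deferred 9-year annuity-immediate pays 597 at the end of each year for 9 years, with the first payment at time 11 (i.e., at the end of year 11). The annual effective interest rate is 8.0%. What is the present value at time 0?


PV at time 10 of the 9-year annuity-immediate:
a_n = 597 * (1-(1+0.08)^(-9))/0.08 = 3729.3921
Discount back 10 years to time 0:
PV = 3729.3921 * (1+0.08)^(-10)
= 3729.3921 * 0.463193
= 1727.4301


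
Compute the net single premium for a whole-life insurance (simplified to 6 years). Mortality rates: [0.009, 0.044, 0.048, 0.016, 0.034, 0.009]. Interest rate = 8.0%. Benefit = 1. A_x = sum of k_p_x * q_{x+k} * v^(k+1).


v = 0.925926
Year 0: k_p_x=1.0, q=0.009, term=0.008333
Year 1: k_p_x=0.991, q=0.044, term=0.037383
Year 2: k_p_x=0.947396, q=0.048, term=0.0361
Year 3: k_p_x=0.901921, q=0.016, term=0.010607
Year 4: k_p_x=0.88749, q=0.034, term=0.020536
Year 5: k_p_x=0.857316, q=0.009, term=0.004862
A_x = 0.1178


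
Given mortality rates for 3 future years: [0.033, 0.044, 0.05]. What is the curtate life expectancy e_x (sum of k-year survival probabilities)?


e_x = sum_{k=1}^{n} k_p_x
k_p_x values:
  1_p_x = 0.967
  2_p_x = 0.924452
  3_p_x = 0.878229
e_x = 2.7697


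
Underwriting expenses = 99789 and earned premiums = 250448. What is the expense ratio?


Expense ratio = expenses / premiums
= 99789 / 250448
= 0.3984


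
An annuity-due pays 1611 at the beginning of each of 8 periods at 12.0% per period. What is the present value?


PV_due = PMT * (1-(1+i)^(-n))/i * (1+i)
PV_immediate = 8002.8677
PV_due = 8002.8677 * 1.12
= 8963.2118


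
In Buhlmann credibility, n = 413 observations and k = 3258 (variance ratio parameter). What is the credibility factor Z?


Z = n / (n + k)
= 413 / (413 + 3258)
= 413 / 3671
= 0.1125


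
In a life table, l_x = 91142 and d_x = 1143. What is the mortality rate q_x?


q_x = d_x / l_x
= 1143 / 91142
= 0.0125


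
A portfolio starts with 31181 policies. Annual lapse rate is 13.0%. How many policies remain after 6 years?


remaining = initial * (1 - lapse)^years
= 31181 * (1 - 0.13)^6
= 31181 * 0.433626
= 13520.8986


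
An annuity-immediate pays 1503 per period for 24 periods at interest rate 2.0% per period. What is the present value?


PV = PMT * (1 - (1+i)^(-n)) / i
= 1503 * (1 - (1+0.02)^(-24)) / 0.02
= 1503 * (1 - 0.621721) / 0.02
= 1503 * 18.913926
= 28427.6302


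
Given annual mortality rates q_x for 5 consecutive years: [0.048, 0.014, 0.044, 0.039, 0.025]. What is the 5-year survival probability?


p_k = 1 - q_k for each year
Survival = product of (1 - q_k)
= 0.952 * 0.986 * 0.956 * 0.961 * 0.975
= 0.8408


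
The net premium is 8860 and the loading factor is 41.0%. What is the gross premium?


Gross = net * (1 + loading)
= 8860 * (1 + 0.41)
= 8860 * 1.41
= 12492.6


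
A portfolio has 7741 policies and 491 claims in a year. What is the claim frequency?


frequency = claims / policies
= 491 / 7741
= 0.0634


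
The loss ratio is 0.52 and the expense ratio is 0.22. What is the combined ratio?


Combined ratio = loss ratio + expense ratio
= 0.52 + 0.22
= 0.74


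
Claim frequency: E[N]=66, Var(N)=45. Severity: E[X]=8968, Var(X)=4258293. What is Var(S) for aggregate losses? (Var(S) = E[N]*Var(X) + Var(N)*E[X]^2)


Var(S) = E[N]*Var(X) + Var(N)*E[X]^2
= 66*4258293 + 45*8968^2
= 281047338 + 3619126080
= 3.9002e+09


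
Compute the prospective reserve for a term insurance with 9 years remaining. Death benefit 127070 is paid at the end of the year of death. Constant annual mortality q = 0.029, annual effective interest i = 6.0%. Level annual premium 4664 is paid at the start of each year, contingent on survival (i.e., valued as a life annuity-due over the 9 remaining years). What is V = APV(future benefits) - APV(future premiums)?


v = 1/(1+i) = 0.943396
APV(future benefits) per unit = sum_{k=0}^{8} k_p_x * q * v^(k+1) = 0.177854
APV(future benefits) = 127070 * 0.177854 = 22599.9196
Life annuity-due factor ä_{x:9} = sum_{k=0}^{8} k_p_x * v^k = 6.500874
APV(future premiums) = 4664 * 6.500874 = 30320.0751
V = 22599.9196 - 30320.0751
= -7720.1555


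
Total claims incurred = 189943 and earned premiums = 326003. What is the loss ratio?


Loss ratio = claims / premiums
= 189943 / 326003
= 0.5826


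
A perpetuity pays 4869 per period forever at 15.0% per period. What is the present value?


PV = PMT / i
= 4869 / 0.15
= 32460.0


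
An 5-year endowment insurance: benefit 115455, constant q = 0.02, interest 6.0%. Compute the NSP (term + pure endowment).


Term component = 9367.3778
Pure endowment = 5_p_x * v^5 * benefit = 0.903921 * 0.747258 * 115455 = 77985.4887
NSP = 87352.8665


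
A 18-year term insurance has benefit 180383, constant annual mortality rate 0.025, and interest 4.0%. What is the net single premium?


NSP = benefit * sum_{k=0}^{n-1} k_p_x * q * v^(k+1)
With constant q=0.025, v=0.961538
Sum = 0.264248
NSP = 180383 * 0.264248
= 47665.8068


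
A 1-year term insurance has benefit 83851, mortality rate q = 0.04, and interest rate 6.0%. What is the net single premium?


NSP = benefit * q * v
v = 1/(1+i) = 0.943396
NSP = 83851 * 0.04 * 0.943396
= 3164.1887


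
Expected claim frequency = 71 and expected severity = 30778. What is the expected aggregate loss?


E[S] = E[N] * E[X]
= 71 * 30778
= 2.1852e+06


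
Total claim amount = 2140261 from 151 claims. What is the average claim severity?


severity = total / number
= 2140261 / 151
= 14173.9139


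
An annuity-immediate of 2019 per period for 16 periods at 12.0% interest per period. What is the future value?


FV = PMT * ((1+i)^n - 1) / i
= 2019 * ((1.12)^16 - 1) / 0.12
= 2019 * (6.130394 - 1) / 0.12
= 86318.8732


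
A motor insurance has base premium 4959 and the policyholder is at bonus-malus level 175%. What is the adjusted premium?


adjusted = base * BM_level / 100
= 4959 * 175 / 100
= 4959 * 1.75
= 8678.25


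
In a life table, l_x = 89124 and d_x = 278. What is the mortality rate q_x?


q_x = d_x / l_x
= 278 / 89124
= 0.0031


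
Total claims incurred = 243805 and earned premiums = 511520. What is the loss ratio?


Loss ratio = claims / premiums
= 243805 / 511520
= 0.4766


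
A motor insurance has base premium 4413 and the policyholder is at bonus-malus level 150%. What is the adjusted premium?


adjusted = base * BM_level / 100
= 4413 * 150 / 100
= 4413 * 1.5
= 6619.5


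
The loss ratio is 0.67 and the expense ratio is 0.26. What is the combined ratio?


Combined ratio = loss ratio + expense ratio
= 0.67 + 0.26
= 0.93


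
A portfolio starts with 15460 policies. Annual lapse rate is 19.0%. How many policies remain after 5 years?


remaining = initial * (1 - lapse)^years
= 15460 * (1 - 0.19)^5
= 15460 * 0.348678
= 5390.5687


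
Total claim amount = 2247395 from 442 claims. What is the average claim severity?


severity = total / number
= 2247395 / 442
= 5084.6041


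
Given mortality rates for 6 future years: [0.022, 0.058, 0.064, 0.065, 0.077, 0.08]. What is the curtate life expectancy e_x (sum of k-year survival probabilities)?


e_x = sum_{k=1}^{n} k_p_x
k_p_x values:
  1_p_x = 0.978
  2_p_x = 0.921276
  3_p_x = 0.862314
  4_p_x = 0.806264
  5_p_x = 0.744182
  6_p_x = 0.684647
e_x = 4.9967


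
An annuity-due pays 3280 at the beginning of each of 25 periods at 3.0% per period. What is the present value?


PV_due = PMT * (1-(1+i)^(-n))/i * (1+i)
PV_immediate = 57115.1244
PV_due = 57115.1244 * 1.03
= 58828.5782


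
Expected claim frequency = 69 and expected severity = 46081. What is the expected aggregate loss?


E[S] = E[N] * E[X]
= 69 * 46081
= 3.1796e+06


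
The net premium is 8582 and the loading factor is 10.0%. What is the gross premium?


Gross = net * (1 + loading)
= 8582 * (1 + 0.1)
= 8582 * 1.1
= 9440.2


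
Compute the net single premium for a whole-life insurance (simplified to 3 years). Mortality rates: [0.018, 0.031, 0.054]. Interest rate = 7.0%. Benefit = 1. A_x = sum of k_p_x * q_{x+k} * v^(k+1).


v = 0.934579
Year 0: k_p_x=1.0, q=0.018, term=0.016822
Year 1: k_p_x=0.982, q=0.031, term=0.026589
Year 2: k_p_x=0.951558, q=0.054, term=0.041945
A_x = 0.0854


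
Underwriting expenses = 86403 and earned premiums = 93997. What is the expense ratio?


Expense ratio = expenses / premiums
= 86403 / 93997
= 0.9192


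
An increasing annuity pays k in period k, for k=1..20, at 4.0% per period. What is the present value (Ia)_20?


(Ia)_n = sum_{k=1}^{n} k * v^k, v = 1/(1+i)
v = 0.961538
Sum computed term by term:
(Ia)_20 = 125.155


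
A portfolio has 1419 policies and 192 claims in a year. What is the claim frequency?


frequency = claims / policies
= 192 / 1419
= 0.1353


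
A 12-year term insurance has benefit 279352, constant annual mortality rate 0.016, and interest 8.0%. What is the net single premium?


NSP = benefit * sum_{k=0}^{n-1} k_p_x * q * v^(k+1)
With constant q=0.016, v=0.925926
Sum = 0.112128
NSP = 279352 * 0.112128
= 31323.1688


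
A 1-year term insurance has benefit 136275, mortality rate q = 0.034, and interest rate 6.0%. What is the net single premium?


NSP = benefit * q * v
v = 1/(1+i) = 0.943396
NSP = 136275 * 0.034 * 0.943396
= 4371.0849


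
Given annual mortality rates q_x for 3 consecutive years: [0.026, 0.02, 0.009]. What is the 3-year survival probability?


p_k = 1 - q_k for each year
Survival = product of (1 - q_k)
= 0.974 * 0.98 * 0.991
= 0.9459


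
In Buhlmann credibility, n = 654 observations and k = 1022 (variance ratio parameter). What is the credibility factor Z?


Z = n / (n + k)
= 654 / (654 + 1022)
= 654 / 1676
= 0.3902


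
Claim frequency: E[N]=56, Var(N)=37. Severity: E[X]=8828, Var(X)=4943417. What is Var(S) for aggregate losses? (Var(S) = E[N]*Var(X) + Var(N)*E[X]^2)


Var(S) = E[N]*Var(X) + Var(N)*E[X]^2
= 56*4943417 + 37*8828^2
= 276831352 + 2883542608
= 3.1604e+09


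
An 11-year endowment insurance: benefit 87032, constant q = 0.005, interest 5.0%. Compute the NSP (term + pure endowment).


Term component = 3534.1802
Pure endowment = 11_p_x * v^11 * benefit = 0.946355 * 0.584679 * 87032 = 48156.0173
NSP = 51690.1976


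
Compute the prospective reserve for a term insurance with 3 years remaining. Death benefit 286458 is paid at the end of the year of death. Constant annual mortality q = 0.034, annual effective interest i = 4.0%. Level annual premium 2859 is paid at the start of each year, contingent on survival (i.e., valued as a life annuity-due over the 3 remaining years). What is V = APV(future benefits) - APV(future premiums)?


v = 1/(1+i) = 0.961538
APV(future benefits) per unit = sum_{k=0}^{2} k_p_x * q * v^(k+1) = 0.091264
APV(future benefits) = 286458 * 0.091264 = 26143.2713
Life annuity-due factor ä_{x:3} = sum_{k=0}^{2} k_p_x * v^k = 2.791601
APV(future premiums) = 2859 * 2.791601 = 7981.1882
V = 26143.2713 - 7981.1882
= 18162.0831


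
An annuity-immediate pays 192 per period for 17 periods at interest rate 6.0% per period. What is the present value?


PV = PMT * (1 - (1+i)^(-n)) / i
= 192 * (1 - (1+0.06)^(-17)) / 0.06
= 192 * (1 - 0.371364) / 0.06
= 192 * 10.47726
= 2011.6339


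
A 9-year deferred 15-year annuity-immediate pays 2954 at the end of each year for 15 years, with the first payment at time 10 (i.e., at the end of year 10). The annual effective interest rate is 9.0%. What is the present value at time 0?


PV at time 9 of the 15-year annuity-immediate:
a_n = 2954 * (1-(1+0.09)^(-15))/0.09 = 23811.2736
Discount back 9 years to time 0:
PV = 23811.2736 * (1+0.09)^(-9)
= 23811.2736 * 0.460428
= 10963.3718


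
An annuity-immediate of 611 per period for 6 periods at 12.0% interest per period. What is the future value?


FV = PMT * ((1+i)^n - 1) / i
= 611 * ((1.12)^6 - 1) / 0.12
= 611 * (1.973823 - 1) / 0.12
= 4958.3805


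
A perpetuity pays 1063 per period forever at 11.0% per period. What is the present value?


PV = PMT / i
= 1063 / 0.11
= 9663.6364


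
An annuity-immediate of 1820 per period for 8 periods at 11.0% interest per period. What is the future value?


FV = PMT * ((1+i)^n - 1) / i
= 1820 * ((1.11)^8 - 1) / 0.11
= 1820 * (2.304538 - 1) / 0.11
= 21584.1704


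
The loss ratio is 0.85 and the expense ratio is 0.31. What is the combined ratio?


Combined ratio = loss ratio + expense ratio
= 0.85 + 0.31
= 1.16


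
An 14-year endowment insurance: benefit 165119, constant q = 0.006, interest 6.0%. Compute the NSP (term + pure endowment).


Term component = 8907.9831
Pure endowment = 14_p_x * v^14 * benefit = 0.919199 * 0.442301 * 165119 = 67131.1856
NSP = 76039.1688


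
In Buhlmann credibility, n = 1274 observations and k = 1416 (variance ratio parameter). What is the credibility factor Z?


Z = n / (n + k)
= 1274 / (1274 + 1416)
= 1274 / 2690
= 0.4736


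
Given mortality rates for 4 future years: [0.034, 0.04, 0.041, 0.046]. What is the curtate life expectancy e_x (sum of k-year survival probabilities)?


e_x = sum_{k=1}^{n} k_p_x
k_p_x values:
  1_p_x = 0.966
  2_p_x = 0.92736
  3_p_x = 0.889338
  4_p_x = 0.848429
e_x = 3.6311


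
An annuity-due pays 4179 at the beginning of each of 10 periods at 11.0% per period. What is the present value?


PV_due = PMT * (1-(1+i)^(-n))/i * (1+i)
PV_immediate = 24611.1006
PV_due = 24611.1006 * 1.11
= 27318.3216


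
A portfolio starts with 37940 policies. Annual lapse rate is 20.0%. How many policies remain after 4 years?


remaining = initial * (1 - lapse)^years
= 37940 * (1 - 0.2)^4
= 37940 * 0.4096
= 15540.224


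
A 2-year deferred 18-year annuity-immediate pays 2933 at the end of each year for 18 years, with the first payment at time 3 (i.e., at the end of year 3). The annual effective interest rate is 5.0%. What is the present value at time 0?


PV at time 2 of the 18-year annuity-immediate:
a_n = 2933 * (1-(1+0.05)^(-18))/0.05 = 34285.5584
Discount back 2 years to time 0:
PV = 34285.5584 * (1+0.05)^(-2)
= 34285.5584 * 0.907029
= 31098.0121


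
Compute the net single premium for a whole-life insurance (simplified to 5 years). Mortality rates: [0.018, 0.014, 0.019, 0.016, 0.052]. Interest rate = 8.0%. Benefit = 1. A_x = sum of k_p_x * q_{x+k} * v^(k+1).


v = 0.925926
Year 0: k_p_x=1.0, q=0.018, term=0.016667
Year 1: k_p_x=0.982, q=0.014, term=0.011787
Year 2: k_p_x=0.968252, q=0.019, term=0.014604
Year 3: k_p_x=0.949855, q=0.016, term=0.011171
Year 4: k_p_x=0.934658, q=0.052, term=0.033078
A_x = 0.0873


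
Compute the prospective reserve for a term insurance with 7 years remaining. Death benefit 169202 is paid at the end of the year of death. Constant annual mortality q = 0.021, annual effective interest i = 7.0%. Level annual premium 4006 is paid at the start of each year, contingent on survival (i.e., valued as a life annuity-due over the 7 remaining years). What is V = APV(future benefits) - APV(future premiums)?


v = 1/(1+i) = 0.934579
APV(future benefits) per unit = sum_{k=0}^{6} k_p_x * q * v^(k+1) = 0.106898
APV(future benefits) = 169202 * 0.106898 = 18087.3627
Life annuity-due factor ä_{x:7} = sum_{k=0}^{6} k_p_x * v^k = 5.44671
APV(future premiums) = 4006 * 5.44671 = 21819.5195
V = 18087.3627 - 21819.5195
= -3732.1568


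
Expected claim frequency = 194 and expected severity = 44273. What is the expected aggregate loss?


E[S] = E[N] * E[X]
= 194 * 44273
= 8.5890e+06


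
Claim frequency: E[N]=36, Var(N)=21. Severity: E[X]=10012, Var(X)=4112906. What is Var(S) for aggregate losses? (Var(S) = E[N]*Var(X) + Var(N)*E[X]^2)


Var(S) = E[N]*Var(X) + Var(N)*E[X]^2
= 36*4112906 + 21*10012^2
= 148064616 + 2105043024
= 2.2531e+09


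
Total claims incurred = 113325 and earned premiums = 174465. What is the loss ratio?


Loss ratio = claims / premiums
= 113325 / 174465
= 0.6496


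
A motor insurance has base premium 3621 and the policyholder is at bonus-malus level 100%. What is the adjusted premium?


adjusted = base * BM_level / 100
= 3621 * 100 / 100
= 3621 * 1.0
= 3621.0


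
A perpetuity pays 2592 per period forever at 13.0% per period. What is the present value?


PV = PMT / i
= 2592 / 0.13
= 19938.4615


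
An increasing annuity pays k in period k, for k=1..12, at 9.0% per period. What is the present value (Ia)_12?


(Ia)_n = sum_{k=1}^{n} k * v^k, v = 1/(1+i)
v = 0.917431
Sum computed term by term:
(Ia)_12 = 39.3197


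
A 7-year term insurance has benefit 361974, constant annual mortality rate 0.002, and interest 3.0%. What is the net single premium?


NSP = benefit * sum_{k=0}^{n-1} k_p_x * q * v^(k+1)
With constant q=0.002, v=0.970874
Sum = 0.012389
NSP = 361974 * 0.012389
= 4484.489


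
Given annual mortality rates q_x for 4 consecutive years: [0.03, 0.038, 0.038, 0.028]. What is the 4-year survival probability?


p_k = 1 - q_k for each year
Survival = product of (1 - q_k)
= 0.97 * 0.962 * 0.962 * 0.972
= 0.8725


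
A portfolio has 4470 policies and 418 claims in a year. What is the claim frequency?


frequency = claims / policies
= 418 / 4470
= 0.0935


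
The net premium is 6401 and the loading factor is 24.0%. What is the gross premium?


Gross = net * (1 + loading)
= 6401 * (1 + 0.24)
= 6401 * 1.24
= 7937.24


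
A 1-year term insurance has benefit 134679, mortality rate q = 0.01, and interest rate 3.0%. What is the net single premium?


NSP = benefit * q * v
v = 1/(1+i) = 0.970874
NSP = 134679 * 0.01 * 0.970874
= 1307.5631


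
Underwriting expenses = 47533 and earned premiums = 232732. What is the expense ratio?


Expense ratio = expenses / premiums
= 47533 / 232732
= 0.2042


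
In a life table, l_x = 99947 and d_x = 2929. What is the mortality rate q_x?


q_x = d_x / l_x
= 2929 / 99947
= 0.0293


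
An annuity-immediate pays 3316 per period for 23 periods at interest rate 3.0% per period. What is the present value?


PV = PMT * (1 - (1+i)^(-n)) / i
= 3316 * (1 - (1+0.03)^(-23)) / 0.03
= 3316 * (1 - 0.506692) / 0.03
= 3316 * 16.443608
= 54527.0054


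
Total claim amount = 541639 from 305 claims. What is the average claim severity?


severity = total / number
= 541639 / 305
= 1775.8656


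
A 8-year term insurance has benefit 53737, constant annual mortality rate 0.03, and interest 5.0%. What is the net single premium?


NSP = benefit * sum_{k=0}^{n-1} k_p_x * q * v^(k+1)
With constant q=0.03, v=0.952381
Sum = 0.176074
NSP = 53737 * 0.176074
= 9461.7082


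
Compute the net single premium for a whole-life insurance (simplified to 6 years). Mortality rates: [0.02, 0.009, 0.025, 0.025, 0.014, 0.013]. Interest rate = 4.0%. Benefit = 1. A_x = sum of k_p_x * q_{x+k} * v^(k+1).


v = 0.961538
Year 0: k_p_x=1.0, q=0.02, term=0.019231
Year 1: k_p_x=0.98, q=0.009, term=0.008155
Year 2: k_p_x=0.97118, q=0.025, term=0.021584
Year 3: k_p_x=0.9469, q=0.025, term=0.020235
Year 4: k_p_x=0.923228, q=0.014, term=0.010624
Year 5: k_p_x=0.910303, q=0.013, term=0.009353
A_x = 0.0892


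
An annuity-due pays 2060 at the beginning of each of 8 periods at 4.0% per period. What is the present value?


PV_due = PMT * (1-(1+i)^(-n))/i * (1+i)
PV_immediate = 13869.4544
PV_due = 13869.4544 * 1.04
= 14424.2326


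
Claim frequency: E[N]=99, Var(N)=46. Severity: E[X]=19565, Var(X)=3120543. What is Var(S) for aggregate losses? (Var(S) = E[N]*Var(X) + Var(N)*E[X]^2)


Var(S) = E[N]*Var(X) + Var(N)*E[X]^2
= 99*3120543 + 46*19565^2
= 308933757 + 17608304350
= 1.7917e+10


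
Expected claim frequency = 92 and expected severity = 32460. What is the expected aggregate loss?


E[S] = E[N] * E[X]
= 92 * 32460
= 2.9863e+06


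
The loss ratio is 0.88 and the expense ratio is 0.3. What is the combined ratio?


Combined ratio = loss ratio + expense ratio
= 0.88 + 0.3
= 1.18


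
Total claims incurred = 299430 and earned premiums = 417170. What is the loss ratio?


Loss ratio = claims / premiums
= 299430 / 417170
= 0.7178


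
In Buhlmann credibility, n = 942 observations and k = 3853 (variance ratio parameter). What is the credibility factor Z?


Z = n / (n + k)
= 942 / (942 + 3853)
= 942 / 4795
= 0.1965


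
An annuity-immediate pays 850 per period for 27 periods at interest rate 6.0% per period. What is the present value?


PV = PMT * (1 - (1+i)^(-n)) / i
= 850 * (1 - (1+0.06)^(-27)) / 0.06
= 850 * (1 - 0.207368) / 0.06
= 850 * 13.210534
= 11228.954


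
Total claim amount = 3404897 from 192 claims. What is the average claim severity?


severity = total / number
= 3404897 / 192
= 17733.8385


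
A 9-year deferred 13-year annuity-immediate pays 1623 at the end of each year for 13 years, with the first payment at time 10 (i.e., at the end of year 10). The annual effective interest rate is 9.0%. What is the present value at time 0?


PV at time 9 of the 13-year annuity-immediate:
a_n = 1623 * (1-(1+0.09)^(-13))/0.09 = 12151.2451
Discount back 9 years to time 0:
PV = 12151.2451 * (1+0.09)^(-9)
= 12151.2451 * 0.460428
= 5594.7708


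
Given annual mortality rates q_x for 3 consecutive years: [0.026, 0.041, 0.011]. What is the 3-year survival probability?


p_k = 1 - q_k for each year
Survival = product of (1 - q_k)
= 0.974 * 0.959 * 0.989
= 0.9238


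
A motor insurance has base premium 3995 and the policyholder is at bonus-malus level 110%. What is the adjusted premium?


adjusted = base * BM_level / 100
= 3995 * 110 / 100
= 3995 * 1.1
= 4394.5


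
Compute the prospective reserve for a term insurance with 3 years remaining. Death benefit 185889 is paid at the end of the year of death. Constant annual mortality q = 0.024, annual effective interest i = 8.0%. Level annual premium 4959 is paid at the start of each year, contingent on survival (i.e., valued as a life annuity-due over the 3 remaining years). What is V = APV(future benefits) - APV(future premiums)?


v = 1/(1+i) = 0.925926
APV(future benefits) per unit = sum_{k=0}^{2} k_p_x * q * v^(k+1) = 0.060453
APV(future benefits) = 185889 * 0.060453 = 11237.5439
Life annuity-due factor ä_{x:3} = sum_{k=0}^{2} k_p_x * v^k = 2.720384
APV(future premiums) = 4959 * 2.720384 = 13490.3847
V = 11237.5439 - 13490.3847
= -2252.8407


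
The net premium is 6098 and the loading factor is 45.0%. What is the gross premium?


Gross = net * (1 + loading)
= 6098 * (1 + 0.45)
= 6098 * 1.45
= 8842.1


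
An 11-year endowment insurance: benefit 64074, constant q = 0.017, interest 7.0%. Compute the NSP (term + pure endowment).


Term component = 7594.3857
Pure endowment = 11_p_x * v^11 * benefit = 0.828111 * 0.475093 * 64074 = 25208.6146
NSP = 32803.0002


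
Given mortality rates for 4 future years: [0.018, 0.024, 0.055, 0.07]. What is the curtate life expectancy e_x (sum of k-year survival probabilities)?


e_x = sum_{k=1}^{n} k_p_x
k_p_x values:
  1_p_x = 0.982
  2_p_x = 0.958432
  3_p_x = 0.905718
  4_p_x = 0.842318
e_x = 3.6885


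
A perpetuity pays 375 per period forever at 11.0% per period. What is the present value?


PV = PMT / i
= 375 / 0.11
= 3409.0909


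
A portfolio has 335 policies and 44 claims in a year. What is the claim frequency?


frequency = claims / policies
= 44 / 335
= 0.1313


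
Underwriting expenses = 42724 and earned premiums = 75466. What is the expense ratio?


Expense ratio = expenses / premiums
= 42724 / 75466
= 0.5661


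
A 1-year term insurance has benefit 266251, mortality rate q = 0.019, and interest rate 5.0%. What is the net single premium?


NSP = benefit * q * v
v = 1/(1+i) = 0.952381
NSP = 266251 * 0.019 * 0.952381
= 4817.8752


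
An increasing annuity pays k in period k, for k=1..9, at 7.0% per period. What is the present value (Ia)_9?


(Ia)_n = sum_{k=1}^{n} k * v^k, v = 1/(1+i)
v = 0.934579
Sum computed term by term:
(Ia)_9 = 29.6556


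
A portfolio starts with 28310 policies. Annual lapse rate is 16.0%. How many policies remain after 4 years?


remaining = initial * (1 - lapse)^years
= 28310 * (1 - 0.16)^4
= 28310 * 0.497871
= 14094.7382


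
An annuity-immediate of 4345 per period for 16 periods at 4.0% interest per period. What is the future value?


FV = PMT * ((1+i)^n - 1) / i
= 4345 * ((1.04)^16 - 1) / 0.04
= 4345 * (1.872981 - 1) / 0.04
= 94827.5878


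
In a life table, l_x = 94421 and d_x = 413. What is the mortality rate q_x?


q_x = d_x / l_x
= 413 / 94421
= 0.0044


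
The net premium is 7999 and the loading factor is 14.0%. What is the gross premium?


Gross = net * (1 + loading)
= 7999 * (1 + 0.14)
= 7999 * 1.14
= 9118.86


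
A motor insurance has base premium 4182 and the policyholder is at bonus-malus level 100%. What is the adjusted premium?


adjusted = base * BM_level / 100
= 4182 * 100 / 100
= 4182 * 1.0
= 4182.0


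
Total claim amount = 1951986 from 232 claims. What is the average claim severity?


severity = total / number
= 1951986 / 232
= 8413.7328


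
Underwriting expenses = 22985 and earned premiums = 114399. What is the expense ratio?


Expense ratio = expenses / premiums
= 22985 / 114399
= 0.2009


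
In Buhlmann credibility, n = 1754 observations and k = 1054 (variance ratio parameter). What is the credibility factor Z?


Z = n / (n + k)
= 1754 / (1754 + 1054)
= 1754 / 2808
= 0.6246


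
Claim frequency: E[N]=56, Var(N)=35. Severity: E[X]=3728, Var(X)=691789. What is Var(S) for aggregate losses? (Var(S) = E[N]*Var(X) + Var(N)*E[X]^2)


Var(S) = E[N]*Var(X) + Var(N)*E[X]^2
= 56*691789 + 35*3728^2
= 38740184 + 486429440
= 5.2517e+08


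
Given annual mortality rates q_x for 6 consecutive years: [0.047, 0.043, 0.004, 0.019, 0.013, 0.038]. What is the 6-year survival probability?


p_k = 1 - q_k for each year
Survival = product of (1 - q_k)
= 0.953 * 0.957 * 0.996 * 0.981 * 0.987 * 0.962
= 0.8461


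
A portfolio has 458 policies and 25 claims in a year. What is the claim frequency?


frequency = claims / policies
= 25 / 458
= 0.0546


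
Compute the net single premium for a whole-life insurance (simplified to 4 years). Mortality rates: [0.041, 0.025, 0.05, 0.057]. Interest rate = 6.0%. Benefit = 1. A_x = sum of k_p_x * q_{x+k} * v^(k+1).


v = 0.943396
Year 0: k_p_x=1.0, q=0.041, term=0.038679
Year 1: k_p_x=0.959, q=0.025, term=0.021338
Year 2: k_p_x=0.935025, q=0.05, term=0.039253
Year 3: k_p_x=0.888274, q=0.057, term=0.040105
A_x = 0.1394


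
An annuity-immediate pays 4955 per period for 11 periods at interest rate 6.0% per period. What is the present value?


PV = PMT * (1 - (1+i)^(-n)) / i
= 4955 * (1 - (1+0.06)^(-11)) / 0.06
= 4955 * (1 - 0.526788) / 0.06
= 4955 * 7.886875
= 39079.4635


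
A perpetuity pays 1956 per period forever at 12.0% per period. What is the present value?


PV = PMT / i
= 1956 / 0.12
= 16300.0


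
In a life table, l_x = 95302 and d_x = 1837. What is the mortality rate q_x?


q_x = d_x / l_x
= 1837 / 95302
= 0.0193


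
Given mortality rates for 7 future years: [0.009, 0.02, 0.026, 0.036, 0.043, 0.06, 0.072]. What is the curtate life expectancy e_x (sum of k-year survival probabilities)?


e_x = sum_{k=1}^{n} k_p_x
k_p_x values:
  1_p_x = 0.991
  2_p_x = 0.97118
  3_p_x = 0.945929
  4_p_x = 0.911876
  5_p_x = 0.872665
  6_p_x = 0.820305
  7_p_x = 0.761243
e_x = 6.2742


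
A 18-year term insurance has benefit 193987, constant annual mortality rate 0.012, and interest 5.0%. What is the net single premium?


NSP = benefit * sum_{k=0}^{n-1} k_p_x * q * v^(k+1)
With constant q=0.012, v=0.952381
Sum = 0.128833
NSP = 193987 * 0.128833
= 24991.9381


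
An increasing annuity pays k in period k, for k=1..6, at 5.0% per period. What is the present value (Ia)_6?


(Ia)_n = sum_{k=1}^{n} k * v^k, v = 1/(1+i)
v = 0.952381
Sum computed term by term:
(Ia)_6 = 17.0437


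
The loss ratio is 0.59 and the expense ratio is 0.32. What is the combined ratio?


Combined ratio = loss ratio + expense ratio
= 0.59 + 0.32
= 0.91


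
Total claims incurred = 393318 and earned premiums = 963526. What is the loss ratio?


Loss ratio = claims / premiums
= 393318 / 963526
= 0.4082


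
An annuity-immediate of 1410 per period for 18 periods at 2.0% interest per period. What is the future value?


FV = PMT * ((1+i)^n - 1) / i
= 1410 * ((1.02)^18 - 1) / 0.02
= 1410 * (1.428246 - 1) / 0.02
= 30191.3605


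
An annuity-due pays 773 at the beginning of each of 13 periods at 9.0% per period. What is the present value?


PV_due = PMT * (1-(1+i)^(-n))/i * (1+i)
PV_immediate = 5787.3767
PV_due = 5787.3767 * 1.09
= 6308.2406


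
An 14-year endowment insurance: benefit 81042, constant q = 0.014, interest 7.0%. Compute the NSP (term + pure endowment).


Term component = 9207.0558
Pure endowment = 14_p_x * v^14 * benefit = 0.820875 * 0.387817 * 81042 = 25799.6653
NSP = 35006.7211


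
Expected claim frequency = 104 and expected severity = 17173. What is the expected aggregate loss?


E[S] = E[N] * E[X]
= 104 * 17173
= 1.7860e+06


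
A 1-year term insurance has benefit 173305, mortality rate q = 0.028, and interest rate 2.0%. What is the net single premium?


NSP = benefit * q * v
v = 1/(1+i) = 0.980392
NSP = 173305 * 0.028 * 0.980392
= 4757.3922


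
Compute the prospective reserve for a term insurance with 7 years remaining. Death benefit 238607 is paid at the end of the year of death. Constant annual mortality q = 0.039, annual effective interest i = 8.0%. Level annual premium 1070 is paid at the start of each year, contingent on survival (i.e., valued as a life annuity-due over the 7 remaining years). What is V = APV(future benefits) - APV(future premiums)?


v = 1/(1+i) = 0.925926
APV(future benefits) per unit = sum_{k=0}^{6} k_p_x * q * v^(k+1) = 0.182982
APV(future benefits) = 238607 * 0.182982 = 43660.848
Life annuity-due factor ä_{x:7} = sum_{k=0}^{6} k_p_x * v^k = 5.067201
APV(future premiums) = 1070 * 5.067201 = 5421.9051
V = 43660.848 - 5421.9051
= 38238.9429


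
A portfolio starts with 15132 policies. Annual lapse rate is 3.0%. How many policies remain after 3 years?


remaining = initial * (1 - lapse)^years
= 15132 * (1 - 0.03)^3
= 15132 * 0.912673
= 13810.5678


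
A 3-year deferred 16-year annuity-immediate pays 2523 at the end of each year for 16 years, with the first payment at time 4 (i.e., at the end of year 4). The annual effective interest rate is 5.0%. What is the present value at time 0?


PV at time 3 of the 16-year annuity-immediate:
a_n = 2523 * (1-(1+0.05)^(-16))/0.05 = 27343.6926
Discount back 3 years to time 0:
PV = 27343.6926 * (1+0.05)^(-3)
= 27343.6926 * 0.863838
= 23620.5098


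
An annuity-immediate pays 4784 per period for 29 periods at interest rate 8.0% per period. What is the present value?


PV = PMT * (1 - (1+i)^(-n)) / i
= 4784 * (1 - (1+0.08)^(-29)) / 0.08
= 4784 * (1 - 0.107328) / 0.08
= 4784 * 11.158406
= 53381.8144


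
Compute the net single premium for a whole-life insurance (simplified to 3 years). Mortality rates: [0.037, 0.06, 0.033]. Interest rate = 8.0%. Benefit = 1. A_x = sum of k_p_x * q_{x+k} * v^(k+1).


v = 0.925926
Year 0: k_p_x=1.0, q=0.037, term=0.034259
Year 1: k_p_x=0.963, q=0.06, term=0.049537
Year 2: k_p_x=0.90522, q=0.033, term=0.023714
A_x = 0.1075


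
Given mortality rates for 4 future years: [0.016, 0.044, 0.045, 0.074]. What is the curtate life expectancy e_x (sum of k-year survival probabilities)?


e_x = sum_{k=1}^{n} k_p_x
k_p_x values:
  1_p_x = 0.984
  2_p_x = 0.940704
  3_p_x = 0.898372
  4_p_x = 0.831893
e_x = 3.655


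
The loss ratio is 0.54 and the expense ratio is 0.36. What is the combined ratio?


Combined ratio = loss ratio + expense ratio
= 0.54 + 0.36
= 0.9


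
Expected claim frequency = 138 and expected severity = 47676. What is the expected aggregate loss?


E[S] = E[N] * E[X]
= 138 * 47676
= 6.5793e+06


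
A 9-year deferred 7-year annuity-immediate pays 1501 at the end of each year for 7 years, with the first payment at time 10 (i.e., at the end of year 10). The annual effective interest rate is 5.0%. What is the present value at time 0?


PV at time 9 of the 7-year annuity-immediate:
a_n = 1501 * (1-(1+0.05)^(-7))/0.05 = 8685.3465
Discount back 9 years to time 0:
PV = 8685.3465 * (1+0.05)^(-9)
= 8685.3465 * 0.644609
= 5598.6518


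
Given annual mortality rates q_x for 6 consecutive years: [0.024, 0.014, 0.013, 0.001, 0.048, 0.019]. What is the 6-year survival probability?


p_k = 1 - q_k for each year
Survival = product of (1 - q_k)
= 0.976 * 0.986 * 0.987 * 0.999 * 0.952 * 0.981
= 0.8862


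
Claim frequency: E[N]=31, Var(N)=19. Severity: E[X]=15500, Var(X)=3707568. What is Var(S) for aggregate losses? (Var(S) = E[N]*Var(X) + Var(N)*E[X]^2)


Var(S) = E[N]*Var(X) + Var(N)*E[X]^2
= 31*3707568 + 19*15500^2
= 114934608 + 4564750000
= 4.6797e+09
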